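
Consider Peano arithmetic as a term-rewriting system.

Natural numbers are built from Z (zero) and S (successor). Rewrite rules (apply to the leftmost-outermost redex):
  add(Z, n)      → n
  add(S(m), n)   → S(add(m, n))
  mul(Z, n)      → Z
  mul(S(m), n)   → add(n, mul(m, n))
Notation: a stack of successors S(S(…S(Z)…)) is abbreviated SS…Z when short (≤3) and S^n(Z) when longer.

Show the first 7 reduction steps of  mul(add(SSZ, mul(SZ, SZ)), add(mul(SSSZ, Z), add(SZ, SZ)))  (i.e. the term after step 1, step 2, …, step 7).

  start: mul(add(SSZ, mul(SZ, SZ)), add(mul(SSSZ, Z), add(SZ, SZ)))
  step 1: mul(S(add(SZ, mul(SZ, SZ))), add(mul(SSSZ, Z), add(SZ, SZ)))
  step 2: add(add(mul(SSSZ, Z), add(SZ, SZ)), mul(add(SZ, mul(SZ, SZ)), add(mul(SSSZ, Z), add(SZ, SZ))))
  step 3: add(add(add(Z, mul(SSZ, Z)), add(SZ, SZ)), mul(add(SZ, mul(SZ, SZ)), add(mul(SSSZ, Z), add(SZ, SZ))))
  step 4: add(add(mul(SSZ, Z), add(SZ, SZ)), mul(add(SZ, mul(SZ, SZ)), add(mul(SSSZ, Z), add(SZ, SZ))))
  step 5: add(add(add(Z, mul(SZ, Z)), add(SZ, SZ)), mul(add(SZ, mul(SZ, SZ)), add(mul(SSSZ, Z), add(SZ, SZ))))
  step 6: add(add(mul(SZ, Z), add(SZ, SZ)), mul(add(SZ, mul(SZ, SZ)), add(mul(SSSZ, Z), add(SZ, SZ))))
  step 7: add(add(add(Z, mul(Z, Z)), add(SZ, SZ)), mul(add(SZ, mul(SZ, SZ)), add(mul(SSSZ, Z), add(SZ, SZ))))

Answer: after 7 steps: add(add(add(Z, mul(Z, Z)), add(SZ, SZ)), mul(add(SZ, mul(SZ, SZ)), add(mul(SSSZ, Z), add(SZ, SZ))))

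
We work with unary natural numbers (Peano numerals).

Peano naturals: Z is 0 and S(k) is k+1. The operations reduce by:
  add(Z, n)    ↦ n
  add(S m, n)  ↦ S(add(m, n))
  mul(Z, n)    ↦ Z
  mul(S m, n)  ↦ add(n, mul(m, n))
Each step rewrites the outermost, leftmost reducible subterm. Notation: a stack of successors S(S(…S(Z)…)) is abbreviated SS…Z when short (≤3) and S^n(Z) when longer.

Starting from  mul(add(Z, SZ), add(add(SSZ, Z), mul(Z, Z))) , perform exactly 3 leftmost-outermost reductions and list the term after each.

Answer: after 3 steps: add(add(S(add(SZ, Z)), mul(Z, Z)), mul(Z, add(add(SSZ, Z), mul(Z, Z))))

Derivation:
  start: mul(add(Z, SZ), add(add(SSZ, Z), mul(Z, Z)))
  [1] mul(SZ, add(add(SSZ, Z), mul(Z, Z)))
  [2] add(add(add(SSZ, Z), mul(Z, Z)), mul(Z, add(add(SSZ, Z), mul(Z, Z))))
  [3] add(add(S(add(SZ, Z)), mul(Z, Z)), mul(Z, add(add(SSZ, Z), mul(Z, Z))))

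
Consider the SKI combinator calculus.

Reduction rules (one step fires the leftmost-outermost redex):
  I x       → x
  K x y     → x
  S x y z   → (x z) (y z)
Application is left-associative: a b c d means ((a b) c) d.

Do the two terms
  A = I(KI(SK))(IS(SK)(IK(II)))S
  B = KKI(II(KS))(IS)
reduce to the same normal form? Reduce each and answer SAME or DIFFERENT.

Term A:
  start: I(KI(SK))(IS(SK)(IK(II)))S
  [1] KI(SK)(IS(SK)(IK(II)))S
  [2] I(IS(SK)(IK(II)))S
  [3] IS(SK)(IK(II))S
  [4] S(SK)(IK(II))S
  [5] SKS(IK(II)S)
  [6] K(IK(II)S)(S(IK(II)S))
  [7] IK(II)S
  [8] K(II)S
  [9] II
  [10] I

Term B:
  start: KKI(II(KS))(IS)
  [1] K(II(KS))(IS)
  [2] II(KS)
  [3] I(KS)
  [4] KS

Answer: DIFFERENT — A ⇓ I, B ⇓ KS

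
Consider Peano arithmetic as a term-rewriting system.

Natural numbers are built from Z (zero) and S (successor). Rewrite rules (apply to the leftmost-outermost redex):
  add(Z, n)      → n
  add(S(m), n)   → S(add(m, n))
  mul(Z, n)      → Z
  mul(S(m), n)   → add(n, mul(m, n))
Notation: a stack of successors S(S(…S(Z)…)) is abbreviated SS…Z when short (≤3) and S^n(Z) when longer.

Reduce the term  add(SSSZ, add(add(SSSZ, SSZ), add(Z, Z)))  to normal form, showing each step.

Answer: normal form = S^8(Z)  (in 15 steps)

Reduction:
  start: add(SSSZ, add(add(SSSZ, SSZ), add(Z, Z)))
  →1  S(add(SSZ, add(add(SSSZ, SSZ), add(Z, Z))))
  →2  S(S(add(SZ, add(add(SSSZ, SSZ), add(Z, Z)))))
  →3  S(S(S(add(Z, add(add(SSSZ, SSZ), add(Z, Z))))))
  →4  S(S(S(add(add(SSSZ, SSZ), add(Z, Z)))))
  →5  S(S(S(add(S(add(SSZ, SSZ)), add(Z, Z)))))
  →6  S(S(S(S(add(add(SSZ, SSZ), add(Z, Z))))))
  →7  S(S(S(S(add(S(add(SZ, SSZ)), add(Z, Z))))))
  →8  S(S(S(S(S(add(add(SZ, SSZ), add(Z, Z)))))))
  →9  S(S(S(S(S(add(S(add(Z, SSZ)), add(Z, Z)))))))
  →10  S(S(S(S(S(S(add(add(Z, SSZ), add(Z, Z))))))))
  →11  S(S(S(S(S(S(add(SSZ, add(Z, Z))))))))
  →12  S(S(S(S(S(S(S(add(SZ, add(Z, Z)))))))))
  →13  S(S(S(S(S(S(S(S(add(Z, add(Z, Z))))))))))
  →14  S(S(S(S(S(S(S(S(add(Z, Z)))))))))
  →15  S^8(Z)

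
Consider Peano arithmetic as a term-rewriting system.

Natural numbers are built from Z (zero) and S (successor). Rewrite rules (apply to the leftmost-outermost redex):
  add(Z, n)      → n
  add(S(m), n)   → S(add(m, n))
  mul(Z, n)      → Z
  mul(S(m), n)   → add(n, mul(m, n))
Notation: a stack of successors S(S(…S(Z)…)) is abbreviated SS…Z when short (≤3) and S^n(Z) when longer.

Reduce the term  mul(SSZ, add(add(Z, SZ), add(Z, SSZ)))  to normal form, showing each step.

  start: mul(SSZ, add(add(Z, SZ), add(Z, SSZ)))
  step 1: add(add(add(Z, SZ), add(Z, SSZ)), mul(SZ, add(add(Z, SZ), add(Z, SSZ))))
  step 2: add(add(SZ, add(Z, SSZ)), mul(SZ, add(add(Z, SZ), add(Z, SSZ))))
  step 3: add(S(add(Z, add(Z, SSZ))), mul(SZ, add(add(Z, SZ), add(Z, SSZ))))
  step 4: S(add(add(Z, add(Z, SSZ)), mul(SZ, add(add(Z, SZ), add(Z, SSZ)))))
  step 5: S(add(add(Z, SSZ), mul(SZ, add(add(Z, SZ), add(Z, SSZ)))))
  step 6: S(add(SSZ, mul(SZ, add(add(Z, SZ), add(Z, SSZ)))))
  step 7: S(S(add(SZ, mul(SZ, add(add(Z, SZ), add(Z, SSZ))))))
  step 8: S(S(S(add(Z, mul(SZ, add(add(Z, SZ), add(Z, SSZ)))))))
  step 9: S(S(S(mul(SZ, add(add(Z, SZ), add(Z, SSZ))))))
  step 10: S(S(S(add(add(add(Z, SZ), add(Z, SSZ)), mul(Z, add(add(Z, SZ), add(Z, SSZ)))))))
  step 11: S(S(S(add(add(SZ, add(Z, SSZ)), mul(Z, add(add(Z, SZ), add(Z, SSZ)))))))
  step 12: S(S(S(add(S(add(Z, add(Z, SSZ))), mul(Z, add(add(Z, SZ), add(Z, SSZ)))))))
  step 13: S(S(S(S(add(add(Z, add(Z, SSZ)), mul(Z, add(add(Z, SZ), add(Z, SSZ))))))))
  step 14: S(S(S(S(add(add(Z, SSZ), mul(Z, add(add(Z, SZ), add(Z, SSZ))))))))
  step 15: S(S(S(S(add(SSZ, mul(Z, add(add(Z, SZ), add(Z, SSZ))))))))
  step 16: S(S(S(S(S(add(SZ, mul(Z, add(add(Z, SZ), add(Z, SSZ)))))))))
  step 17: S(S(S(S(S(S(add(Z, mul(Z, add(add(Z, SZ), add(Z, SSZ))))))))))
  step 18: S(S(S(S(S(S(mul(Z, add(add(Z, SZ), add(Z, SSZ)))))))))
  step 19: S^6(Z)

Answer: normal form = S^6(Z)  (in 19 steps)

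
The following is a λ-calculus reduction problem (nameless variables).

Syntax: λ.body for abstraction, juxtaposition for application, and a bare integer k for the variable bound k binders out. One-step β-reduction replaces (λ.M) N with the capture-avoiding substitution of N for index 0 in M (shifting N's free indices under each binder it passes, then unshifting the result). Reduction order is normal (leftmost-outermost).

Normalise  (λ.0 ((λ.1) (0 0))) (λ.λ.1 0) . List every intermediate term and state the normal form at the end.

Answer: normal form = λ.λ.1 0  (in 4 steps)

Reduction:
  start: (λ.0 ((λ.1) (0 0))) (λ.λ.1 0)
  →1  (λ.λ.1 0) ((λ.λ.λ.1 0) ((λ.λ.1 0) (λ.λ.1 0)))
  →2  λ.(λ.λ.λ.1 0) ((λ.λ.1 0) (λ.λ.1 0)) 0
  →3  λ.(λ.λ.1 0) 0
  →4  λ.λ.1 0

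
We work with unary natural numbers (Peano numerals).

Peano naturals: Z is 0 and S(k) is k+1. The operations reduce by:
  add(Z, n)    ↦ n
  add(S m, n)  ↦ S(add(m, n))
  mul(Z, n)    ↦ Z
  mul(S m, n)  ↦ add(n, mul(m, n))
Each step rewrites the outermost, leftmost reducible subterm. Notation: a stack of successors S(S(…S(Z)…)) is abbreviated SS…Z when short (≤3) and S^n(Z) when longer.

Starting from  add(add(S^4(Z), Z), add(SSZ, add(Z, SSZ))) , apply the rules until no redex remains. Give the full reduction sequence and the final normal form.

  start: add(add(S^4(Z), Z), add(SSZ, add(Z, SSZ)))
  →1  add(S(add(SSSZ, Z)), add(SSZ, add(Z, SSZ)))
  →2  S(add(add(SSSZ, Z), add(SSZ, add(Z, SSZ))))
  →3  S(add(S(add(SSZ, Z)), add(SSZ, add(Z, SSZ))))
  →4  S(S(add(add(SSZ, Z), add(SSZ, add(Z, SSZ)))))
  →5  S(S(add(S(add(SZ, Z)), add(SSZ, add(Z, SSZ)))))
  →6  S(S(S(add(add(SZ, Z), add(SSZ, add(Z, SSZ))))))
  →7  S(S(S(add(S(add(Z, Z)), add(SSZ, add(Z, SSZ))))))
  →8  S(S(S(S(add(add(Z, Z), add(SSZ, add(Z, SSZ)))))))
  →9  S(S(S(S(add(Z, add(SSZ, add(Z, SSZ)))))))
  →10  S(S(S(S(add(SSZ, add(Z, SSZ))))))
  →11  S(S(S(S(S(add(SZ, add(Z, SSZ)))))))
  →12  S(S(S(S(S(S(add(Z, add(Z, SSZ))))))))
  →13  S(S(S(S(S(S(add(Z, SSZ)))))))
  →14  S^8(Z)

Answer: normal form = S^8(Z)  (in 14 steps)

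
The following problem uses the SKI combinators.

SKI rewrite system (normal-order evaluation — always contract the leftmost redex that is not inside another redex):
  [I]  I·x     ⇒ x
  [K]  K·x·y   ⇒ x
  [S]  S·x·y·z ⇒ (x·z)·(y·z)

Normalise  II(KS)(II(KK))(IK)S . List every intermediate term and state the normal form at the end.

  start: II(KS)(II(KK))(IK)S
  [1] I(KS)(II(KK))(IK)S
  [2] KS(II(KK))(IK)S
  [3] S(IK)S
  [4] SKS

Answer: normal form = SKS  (in 4 steps)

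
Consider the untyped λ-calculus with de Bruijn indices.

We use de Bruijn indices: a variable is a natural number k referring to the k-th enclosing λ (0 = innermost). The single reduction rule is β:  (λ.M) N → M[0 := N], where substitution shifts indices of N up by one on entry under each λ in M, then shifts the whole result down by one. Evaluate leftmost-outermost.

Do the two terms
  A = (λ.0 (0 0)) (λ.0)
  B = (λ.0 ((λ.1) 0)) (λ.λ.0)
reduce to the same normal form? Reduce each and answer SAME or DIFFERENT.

Answer: SAME — A ⇓ λ.0, B ⇓ λ.0

Reduction:
Term A:
  start: (λ.0 (0 0)) (λ.0)
  step 1: (λ.0) ((λ.0) (λ.0))
  step 2: (λ.0) (λ.0)
  step 3: λ.0

Term B:
  start: (λ.0 ((λ.1) 0)) (λ.λ.0)
  step 1: (λ.λ.0) ((λ.λ.λ.0) (λ.λ.0))
  step 2: λ.0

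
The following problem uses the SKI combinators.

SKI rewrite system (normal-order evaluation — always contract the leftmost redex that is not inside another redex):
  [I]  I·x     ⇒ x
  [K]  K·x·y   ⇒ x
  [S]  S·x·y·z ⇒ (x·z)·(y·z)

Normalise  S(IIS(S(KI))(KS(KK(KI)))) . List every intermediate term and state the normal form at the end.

Answer: normal form = S(S(S(KI))S)  (in 3 steps)

Working:
  start: S(IIS(S(KI))(KS(KK(KI))))
  →1  S(IS(S(KI))(KS(KK(KI))))
  →2  S(S(S(KI))(KS(KK(KI))))
  →3  S(S(S(KI))S)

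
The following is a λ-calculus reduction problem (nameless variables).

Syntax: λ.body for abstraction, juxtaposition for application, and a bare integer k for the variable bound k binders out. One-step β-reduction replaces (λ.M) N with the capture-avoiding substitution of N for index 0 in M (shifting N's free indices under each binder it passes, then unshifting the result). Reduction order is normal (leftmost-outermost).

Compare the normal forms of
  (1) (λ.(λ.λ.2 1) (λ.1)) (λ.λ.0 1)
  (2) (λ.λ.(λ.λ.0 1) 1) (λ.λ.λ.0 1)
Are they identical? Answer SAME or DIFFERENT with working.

Term A:
  start: (λ.(λ.λ.2 1) (λ.1)) (λ.λ.0 1)
  step 1: (λ.λ.(λ.λ.0 1) 1) (λ.λ.λ.0 1)
  step 2: λ.(λ.λ.0 1) (λ.λ.λ.0 1)
  step 3: λ.λ.0 (λ.λ.λ.0 1)

Term B:
  start: (λ.λ.(λ.λ.0 1) 1) (λ.λ.λ.0 1)
  step 1: λ.(λ.λ.0 1) (λ.λ.λ.0 1)
  step 2: λ.λ.0 (λ.λ.λ.0 1)

Answer: SAME — A ⇓ λ.λ.0 (λ.λ.λ.0 1), B ⇓ λ.λ.0 (λ.λ.λ.0 1)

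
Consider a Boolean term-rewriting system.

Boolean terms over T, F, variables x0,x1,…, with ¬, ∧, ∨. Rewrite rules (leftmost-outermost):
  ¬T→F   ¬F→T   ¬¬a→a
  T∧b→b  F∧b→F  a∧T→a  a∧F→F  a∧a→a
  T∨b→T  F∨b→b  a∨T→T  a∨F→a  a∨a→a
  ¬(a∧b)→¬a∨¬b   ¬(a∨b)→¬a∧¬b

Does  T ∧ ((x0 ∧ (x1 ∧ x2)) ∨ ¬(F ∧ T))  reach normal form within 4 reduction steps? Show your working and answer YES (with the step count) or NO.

Answer: NO — after 4 steps the term is (x0 ∧ (x1 ∧ x2)) ∨ T, not yet normal

Working:
  start: T ∧ ((x0 ∧ (x1 ∧ x2)) ∨ ¬(F ∧ T))
  step 1: (x0 ∧ (x1 ∧ x2)) ∨ ¬(F ∧ T)
  step 2: (x0 ∧ (x1 ∧ x2)) ∨ (¬F ∨ ¬T)
  step 3: (x0 ∧ (x1 ∧ x2)) ∨ (T ∨ ¬T)
  step 4: (x0 ∧ (x1 ∧ x2)) ∨ T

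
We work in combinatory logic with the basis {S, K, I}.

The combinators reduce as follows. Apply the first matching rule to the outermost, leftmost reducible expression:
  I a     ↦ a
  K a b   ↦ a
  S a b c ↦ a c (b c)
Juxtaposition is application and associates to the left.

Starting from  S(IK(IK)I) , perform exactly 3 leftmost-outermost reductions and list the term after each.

Answer: after 3 steps: SK

Derivation:
  start: S(IK(IK)I)
  step 1: S(K(IK)I)
  step 2: S(IK)
  step 3: SK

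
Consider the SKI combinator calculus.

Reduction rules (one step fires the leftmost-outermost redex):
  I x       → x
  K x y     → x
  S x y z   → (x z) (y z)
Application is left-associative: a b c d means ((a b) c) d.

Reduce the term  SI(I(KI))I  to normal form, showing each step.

Answer: normal form = I  (in 5 steps)

Reduction:
  start: SI(I(KI))I
  step 1: II(I(KI)I)
  step 2: I(I(KI)I)
  step 3: I(KI)I
  step 4: KII
  step 5: I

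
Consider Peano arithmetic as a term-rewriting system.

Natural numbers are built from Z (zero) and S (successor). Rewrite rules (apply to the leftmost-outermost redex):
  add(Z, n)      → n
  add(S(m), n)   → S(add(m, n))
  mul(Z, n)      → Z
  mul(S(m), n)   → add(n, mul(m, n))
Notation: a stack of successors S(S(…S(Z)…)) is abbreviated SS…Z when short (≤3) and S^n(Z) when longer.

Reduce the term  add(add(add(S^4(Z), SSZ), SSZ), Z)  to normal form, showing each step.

Answer: normal form = S^8(Z)  (in 21 steps)

Derivation:
  start: add(add(add(S^4(Z), SSZ), SSZ), Z)
  [1] add(add(S(add(SSSZ, SSZ)), SSZ), Z)
  [2] add(S(add(add(SSSZ, SSZ), SSZ)), Z)
  [3] S(add(add(add(SSSZ, SSZ), SSZ), Z))
  [4] S(add(add(S(add(SSZ, SSZ)), SSZ), Z))
  [5] S(add(S(add(add(SSZ, SSZ), SSZ)), Z))
  [6] S(S(add(add(add(SSZ, SSZ), SSZ), Z)))
  [7] S(S(add(add(S(add(SZ, SSZ)), SSZ), Z)))
  [8] S(S(add(S(add(add(SZ, SSZ), SSZ)), Z)))
  [9] S(S(S(add(add(add(SZ, SSZ), SSZ), Z))))
  [10] S(S(S(add(add(S(add(Z, SSZ)), SSZ), Z))))
  [11] S(S(S(add(S(add(add(Z, SSZ), SSZ)), Z))))
  [12] S(S(S(S(add(add(add(Z, SSZ), SSZ), Z)))))
  [13] S(S(S(S(add(add(SSZ, SSZ), Z)))))
  [14] S(S(S(S(add(S(add(SZ, SSZ)), Z)))))
  [15] S(S(S(S(S(add(add(SZ, SSZ), Z))))))
  [16] S(S(S(S(S(add(S(add(Z, SSZ)), Z))))))
  [17] S(S(S(S(S(S(add(add(Z, SSZ), Z)))))))
  [18] S(S(S(S(S(S(add(SSZ, Z)))))))
  [19] S(S(S(S(S(S(S(add(SZ, Z))))))))
  [20] S(S(S(S(S(S(S(S(add(Z, Z)))))))))
  [21] S^8(Z)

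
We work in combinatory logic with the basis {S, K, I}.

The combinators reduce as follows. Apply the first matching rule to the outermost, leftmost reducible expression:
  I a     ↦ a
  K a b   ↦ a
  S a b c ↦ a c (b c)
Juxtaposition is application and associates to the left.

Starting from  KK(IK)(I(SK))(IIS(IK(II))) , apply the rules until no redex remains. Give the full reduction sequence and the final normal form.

Answer: normal form = SK  (in 3 steps)

Working:
  start: KK(IK)(I(SK))(IIS(IK(II)))
  [1] K(I(SK))(IIS(IK(II)))
  [2] I(SK)
  [3] SK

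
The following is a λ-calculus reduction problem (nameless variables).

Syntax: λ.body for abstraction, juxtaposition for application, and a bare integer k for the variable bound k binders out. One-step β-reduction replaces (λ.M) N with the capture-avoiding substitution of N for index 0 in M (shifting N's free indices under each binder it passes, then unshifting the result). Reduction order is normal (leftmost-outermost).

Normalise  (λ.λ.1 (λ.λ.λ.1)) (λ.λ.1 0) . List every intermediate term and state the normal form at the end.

  start: (λ.λ.1 (λ.λ.λ.1)) (λ.λ.1 0)
  step 1: λ.(λ.λ.1 0) (λ.λ.λ.1)
  step 2: λ.λ.(λ.λ.λ.1) 0
  step 3: λ.λ.λ.λ.1

Answer: normal form = λ.λ.λ.λ.1  (in 3 steps)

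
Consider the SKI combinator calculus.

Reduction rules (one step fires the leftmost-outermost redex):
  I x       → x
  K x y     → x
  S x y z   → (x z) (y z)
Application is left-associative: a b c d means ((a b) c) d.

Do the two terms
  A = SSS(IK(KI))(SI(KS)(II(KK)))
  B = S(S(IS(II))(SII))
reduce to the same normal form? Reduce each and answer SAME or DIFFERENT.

Answer: DIFFERENT — A ⇓ I, B ⇓ S(S(SI)(SII))

Reduction:
Term A:
  start: SSS(IK(KI))(SI(KS)(II(KK)))
  [1] S(IK(KI))(S(IK(KI)))(SI(KS)(II(KK)))
  [2] IK(KI)(SI(KS)(II(KK)))(S(IK(KI))(SI(KS)(II(KK))))
  [3] K(KI)(SI(KS)(II(KK)))(S(IK(KI))(SI(KS)(II(KK))))
  [4] KI(S(IK(KI))(SI(KS)(II(KK))))
  [5] I

Term B:
  start: S(S(IS(II))(SII))
  [1] S(S(S(II))(SII))
  [2] S(S(SI)(SII))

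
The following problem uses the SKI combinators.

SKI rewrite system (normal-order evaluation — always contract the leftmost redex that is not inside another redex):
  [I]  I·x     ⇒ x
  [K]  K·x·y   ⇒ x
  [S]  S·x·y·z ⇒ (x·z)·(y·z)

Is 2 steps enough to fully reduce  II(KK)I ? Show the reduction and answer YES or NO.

Answer: NO — after 2 steps the term is KKI, not yet normal

Derivation:
  start: II(KK)I
  step 1: I(KK)I
  step 2: KKI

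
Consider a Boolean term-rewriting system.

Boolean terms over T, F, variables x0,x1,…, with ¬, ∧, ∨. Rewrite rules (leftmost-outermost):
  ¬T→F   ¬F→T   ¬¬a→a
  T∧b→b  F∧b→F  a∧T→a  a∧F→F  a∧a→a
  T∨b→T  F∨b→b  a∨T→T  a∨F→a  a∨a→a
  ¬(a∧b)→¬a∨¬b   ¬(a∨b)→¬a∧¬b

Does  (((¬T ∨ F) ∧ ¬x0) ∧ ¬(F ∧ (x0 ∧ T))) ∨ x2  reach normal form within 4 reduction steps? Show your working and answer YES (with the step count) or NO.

Answer: NO — after 4 steps the term is F ∨ x2, not yet normal

Derivation:
  start: (((¬T ∨ F) ∧ ¬x0) ∧ ¬(F ∧ (x0 ∧ T))) ∨ x2
  step 1: ((¬T ∧ ¬x0) ∧ ¬(F ∧ (x0 ∧ T))) ∨ x2
  step 2: ((F ∧ ¬x0) ∧ ¬(F ∧ (x0 ∧ T))) ∨ x2
  step 3: (F ∧ ¬(F ∧ (x0 ∧ T))) ∨ x2
  step 4: F ∨ x2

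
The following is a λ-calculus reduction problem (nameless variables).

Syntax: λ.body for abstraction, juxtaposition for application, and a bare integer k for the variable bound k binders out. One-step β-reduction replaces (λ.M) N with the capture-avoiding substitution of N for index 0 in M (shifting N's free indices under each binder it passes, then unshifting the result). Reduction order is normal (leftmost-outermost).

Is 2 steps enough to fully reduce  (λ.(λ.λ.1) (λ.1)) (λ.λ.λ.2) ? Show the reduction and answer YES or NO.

  start: (λ.(λ.λ.1) (λ.1)) (λ.λ.λ.2)
  step 1: (λ.λ.1) (λ.λ.λ.λ.2)
  step 2: λ.λ.λ.λ.λ.2

Answer: YES — reaches normal form λ.λ.λ.λ.λ.2 in 2 ≤ 2 steps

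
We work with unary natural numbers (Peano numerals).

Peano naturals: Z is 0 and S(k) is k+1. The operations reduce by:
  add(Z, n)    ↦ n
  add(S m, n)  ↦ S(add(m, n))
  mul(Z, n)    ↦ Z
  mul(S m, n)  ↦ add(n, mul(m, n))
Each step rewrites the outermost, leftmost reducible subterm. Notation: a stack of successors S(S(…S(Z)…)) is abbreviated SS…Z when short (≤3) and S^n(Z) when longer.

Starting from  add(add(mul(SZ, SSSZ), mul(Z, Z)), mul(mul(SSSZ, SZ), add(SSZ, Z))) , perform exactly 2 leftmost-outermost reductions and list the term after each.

  start: add(add(mul(SZ, SSSZ), mul(Z, Z)), mul(mul(SSSZ, SZ), add(SSZ, Z)))
  →1  add(add(add(SSSZ, mul(Z, SSSZ)), mul(Z, Z)), mul(mul(SSSZ, SZ), add(SSZ, Z)))
  →2  add(add(S(add(SSZ, mul(Z, SSSZ))), mul(Z, Z)), mul(mul(SSSZ, SZ), add(SSZ, Z)))

Answer: after 2 steps: add(add(S(add(SSZ, mul(Z, SSSZ))), mul(Z, Z)), mul(mul(SSSZ, SZ), add(SSZ, Z)))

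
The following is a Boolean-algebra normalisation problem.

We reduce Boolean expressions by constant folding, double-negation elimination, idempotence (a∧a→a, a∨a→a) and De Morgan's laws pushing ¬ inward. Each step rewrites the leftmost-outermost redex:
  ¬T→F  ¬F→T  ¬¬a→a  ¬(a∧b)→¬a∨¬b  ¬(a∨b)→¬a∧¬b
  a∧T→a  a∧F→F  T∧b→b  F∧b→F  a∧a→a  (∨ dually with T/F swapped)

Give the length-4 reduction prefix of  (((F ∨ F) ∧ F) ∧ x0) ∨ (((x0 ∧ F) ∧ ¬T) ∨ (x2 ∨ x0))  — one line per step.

Answer: after 4 steps: (F ∧ ¬T) ∨ (x2 ∨ x0)

Working:
  start: (((F ∨ F) ∧ F) ∧ x0) ∨ (((x0 ∧ F) ∧ ¬T) ∨ (x2 ∨ x0))
  →1  (F ∧ x0) ∨ (((x0 ∧ F) ∧ ¬T) ∨ (x2 ∨ x0))
  →2  F ∨ (((x0 ∧ F) ∧ ¬T) ∨ (x2 ∨ x0))
  →3  ((x0 ∧ F) ∧ ¬T) ∨ (x2 ∨ x0)
  →4  (F ∧ ¬T) ∨ (x2 ∨ x0)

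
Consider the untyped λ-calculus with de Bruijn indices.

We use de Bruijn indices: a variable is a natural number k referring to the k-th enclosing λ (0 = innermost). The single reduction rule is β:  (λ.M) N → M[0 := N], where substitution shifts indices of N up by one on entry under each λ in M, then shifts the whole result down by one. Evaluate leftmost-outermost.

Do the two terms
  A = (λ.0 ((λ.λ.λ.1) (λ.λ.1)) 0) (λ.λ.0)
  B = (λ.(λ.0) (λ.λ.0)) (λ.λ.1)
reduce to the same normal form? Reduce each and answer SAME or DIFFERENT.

Answer: SAME — A ⇓ λ.λ.0, B ⇓ λ.λ.0

Derivation:
Term A:
  start: (λ.0 ((λ.λ.λ.1) (λ.λ.1)) 0) (λ.λ.0)
  →1  (λ.λ.0) ((λ.λ.λ.1) (λ.λ.1)) (λ.λ.0)
  →2  (λ.0) (λ.λ.0)
  →3  λ.λ.0

Term B:
  start: (λ.(λ.0) (λ.λ.0)) (λ.λ.1)
  →1  (λ.0) (λ.λ.0)
  →2  λ.λ.0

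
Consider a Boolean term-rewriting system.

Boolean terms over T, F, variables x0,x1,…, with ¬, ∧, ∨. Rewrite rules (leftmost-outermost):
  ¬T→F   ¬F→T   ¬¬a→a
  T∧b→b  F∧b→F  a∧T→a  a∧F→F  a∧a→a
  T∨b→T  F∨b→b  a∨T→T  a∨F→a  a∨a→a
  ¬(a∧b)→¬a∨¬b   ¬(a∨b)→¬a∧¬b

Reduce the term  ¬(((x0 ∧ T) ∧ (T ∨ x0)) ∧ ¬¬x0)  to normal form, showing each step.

  start: ¬(((x0 ∧ T) ∧ (T ∨ x0)) ∧ ¬¬x0)
  [1] ¬((x0 ∧ T) ∧ (T ∨ x0)) ∨ ¬¬¬x0
  [2] (¬(x0 ∧ T) ∨ ¬(T ∨ x0)) ∨ ¬¬¬x0
  [3] ((¬x0 ∨ ¬T) ∨ ¬(T ∨ x0)) ∨ ¬¬¬x0
  [4] ((¬x0 ∨ F) ∨ ¬(T ∨ x0)) ∨ ¬¬¬x0
  [5] (¬x0 ∨ ¬(T ∨ x0)) ∨ ¬¬¬x0
  [6] (¬x0 ∨ (¬T ∧ ¬x0)) ∨ ¬¬¬x0
  [7] (¬x0 ∨ (F ∧ ¬x0)) ∨ ¬¬¬x0
  [8] (¬x0 ∨ F) ∨ ¬¬¬x0
  [9] ¬x0 ∨ ¬¬¬x0
  [10] ¬x0 ∨ ¬x0
  [11] ¬x0

Answer: normal form = ¬x0  (in 11 steps)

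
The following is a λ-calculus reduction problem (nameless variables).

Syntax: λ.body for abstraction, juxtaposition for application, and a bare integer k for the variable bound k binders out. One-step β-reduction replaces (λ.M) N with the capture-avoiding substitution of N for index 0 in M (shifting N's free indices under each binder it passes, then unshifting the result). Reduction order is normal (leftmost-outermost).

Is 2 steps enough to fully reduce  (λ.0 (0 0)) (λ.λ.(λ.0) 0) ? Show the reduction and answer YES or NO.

Answer: NO — after 2 steps the term is λ.(λ.0) 0, not yet normal

Reduction:
  start: (λ.0 (0 0)) (λ.λ.(λ.0) 0)
  [1] (λ.λ.(λ.0) 0) ((λ.λ.(λ.0) 0) (λ.λ.(λ.0) 0))
  [2] λ.(λ.0) 0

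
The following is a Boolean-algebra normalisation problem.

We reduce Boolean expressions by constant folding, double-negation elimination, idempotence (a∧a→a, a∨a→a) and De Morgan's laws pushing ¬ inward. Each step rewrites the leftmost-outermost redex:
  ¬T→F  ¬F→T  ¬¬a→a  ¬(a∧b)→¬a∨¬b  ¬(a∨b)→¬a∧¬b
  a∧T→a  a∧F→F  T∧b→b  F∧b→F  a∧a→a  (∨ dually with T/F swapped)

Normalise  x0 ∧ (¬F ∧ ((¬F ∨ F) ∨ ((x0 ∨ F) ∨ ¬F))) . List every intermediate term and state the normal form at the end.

  start: x0 ∧ (¬F ∧ ((¬F ∨ F) ∨ ((x0 ∨ F) ∨ ¬F)))
  →1  x0 ∧ (T ∧ ((¬F ∨ F) ∨ ((x0 ∨ F) ∨ ¬F)))
  →2  x0 ∧ ((¬F ∨ F) ∨ ((x0 ∨ F) ∨ ¬F))
  →3  x0 ∧ (¬F ∨ ((x0 ∨ F) ∨ ¬F))
  →4  x0 ∧ (T ∨ ((x0 ∨ F) ∨ ¬F))
  →5  x0 ∧ T
  →6  x0

Answer: normal form = x0  (in 6 steps)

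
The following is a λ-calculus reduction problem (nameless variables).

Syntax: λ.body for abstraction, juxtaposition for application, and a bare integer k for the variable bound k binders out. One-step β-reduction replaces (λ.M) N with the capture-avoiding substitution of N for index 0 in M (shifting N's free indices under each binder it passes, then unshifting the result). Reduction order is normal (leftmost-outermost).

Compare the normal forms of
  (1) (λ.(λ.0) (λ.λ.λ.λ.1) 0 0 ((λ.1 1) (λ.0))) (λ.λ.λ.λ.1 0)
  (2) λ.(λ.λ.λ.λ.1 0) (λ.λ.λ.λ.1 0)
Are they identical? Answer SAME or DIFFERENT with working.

Answer: SAME — A ⇓ λ.λ.λ.λ.1 0, B ⇓ λ.λ.λ.λ.1 0

Derivation:
Term A:
  start: (λ.(λ.0) (λ.λ.λ.λ.1) 0 0 ((λ.1 1) (λ.0))) (λ.λ.λ.λ.1 0)
  →1  (λ.0) (λ.λ.λ.λ.1) (λ.λ.λ.λ.1 0) (λ.λ.λ.λ.1 0) ((λ.(λ.λ.λ.λ.1 0) (λ.λ.λ.λ.1 0)) (λ.0))
  →2  (λ.λ.λ.λ.1) (λ.λ.λ.λ.1 0) (λ.λ.λ.λ.1 0) ((λ.(λ.λ.λ.λ.1 0) (λ.λ.λ.λ.1 0)) (λ.0))
  →3  (λ.λ.λ.1) (λ.λ.λ.λ.1 0) ((λ.(λ.λ.λ.λ.1 0) (λ.λ.λ.λ.1 0)) (λ.0))
  →4  (λ.λ.1) ((λ.(λ.λ.λ.λ.1 0) (λ.λ.λ.λ.1 0)) (λ.0))
  →5  λ.(λ.(λ.λ.λ.λ.1 0) (λ.λ.λ.λ.1 0)) (λ.0)
  →6  λ.(λ.λ.λ.λ.1 0) (λ.λ.λ.λ.1 0)
  →7  λ.λ.λ.λ.1 0

Term B:
  start: λ.(λ.λ.λ.λ.1 0) (λ.λ.λ.λ.1 0)
  →1  λ.λ.λ.λ.1 0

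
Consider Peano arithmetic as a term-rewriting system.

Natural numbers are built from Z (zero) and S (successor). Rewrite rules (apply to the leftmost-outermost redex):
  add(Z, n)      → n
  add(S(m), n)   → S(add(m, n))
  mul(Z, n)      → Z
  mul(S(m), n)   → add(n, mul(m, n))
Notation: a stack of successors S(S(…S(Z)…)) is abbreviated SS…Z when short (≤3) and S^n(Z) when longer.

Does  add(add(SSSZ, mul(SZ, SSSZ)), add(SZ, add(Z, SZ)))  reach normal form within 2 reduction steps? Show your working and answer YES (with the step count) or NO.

Answer: NO — after 2 steps the term is S(add(add(SSZ, mul(SZ, SSSZ)), add(SZ, add(Z, SZ)))), not yet normal

Working:
  start: add(add(SSSZ, mul(SZ, SSSZ)), add(SZ, add(Z, SZ)))
  →1  add(S(add(SSZ, mul(SZ, SSSZ))), add(SZ, add(Z, SZ)))
  →2  S(add(add(SSZ, mul(SZ, SSSZ)), add(SZ, add(Z, SZ))))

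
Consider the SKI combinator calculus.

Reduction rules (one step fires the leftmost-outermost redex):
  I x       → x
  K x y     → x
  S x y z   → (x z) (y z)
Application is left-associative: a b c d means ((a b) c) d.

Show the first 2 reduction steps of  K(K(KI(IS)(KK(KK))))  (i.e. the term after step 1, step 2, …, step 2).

  start: K(K(KI(IS)(KK(KK))))
  [1] K(K(I(KK(KK))))
  [2] K(K(KK(KK)))

Answer: after 2 steps: K(K(KK(KK)))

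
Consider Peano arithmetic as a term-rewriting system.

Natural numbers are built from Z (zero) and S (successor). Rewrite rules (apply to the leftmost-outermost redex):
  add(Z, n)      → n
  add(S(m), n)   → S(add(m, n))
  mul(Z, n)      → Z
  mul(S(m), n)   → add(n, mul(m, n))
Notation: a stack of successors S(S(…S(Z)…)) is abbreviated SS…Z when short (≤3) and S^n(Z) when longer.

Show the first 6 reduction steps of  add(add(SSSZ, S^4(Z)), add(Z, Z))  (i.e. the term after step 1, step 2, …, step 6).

Answer: after 6 steps: S(S(S(add(add(Z, S^4(Z)), add(Z, Z)))))

Reduction:
  start: add(add(SSSZ, S^4(Z)), add(Z, Z))
  →1  add(S(add(SSZ, S^4(Z))), add(Z, Z))
  →2  S(add(add(SSZ, S^4(Z)), add(Z, Z)))
  →3  S(add(S(add(SZ, S^4(Z))), add(Z, Z)))
  →4  S(S(add(add(SZ, S^4(Z)), add(Z, Z))))
  →5  S(S(add(S(add(Z, S^4(Z))), add(Z, Z))))
  →6  S(S(S(add(add(Z, S^4(Z)), add(Z, Z)))))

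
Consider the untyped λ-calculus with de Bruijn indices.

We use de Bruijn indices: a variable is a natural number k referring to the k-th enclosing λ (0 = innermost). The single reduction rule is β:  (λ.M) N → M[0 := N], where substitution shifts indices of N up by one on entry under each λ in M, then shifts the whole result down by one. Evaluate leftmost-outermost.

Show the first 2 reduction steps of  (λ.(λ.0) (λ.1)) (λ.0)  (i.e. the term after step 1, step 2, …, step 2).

  start: (λ.(λ.0) (λ.1)) (λ.0)
  step 1: (λ.0) (λ.λ.0)
  step 2: λ.λ.0

Answer: after 2 steps: λ.λ.0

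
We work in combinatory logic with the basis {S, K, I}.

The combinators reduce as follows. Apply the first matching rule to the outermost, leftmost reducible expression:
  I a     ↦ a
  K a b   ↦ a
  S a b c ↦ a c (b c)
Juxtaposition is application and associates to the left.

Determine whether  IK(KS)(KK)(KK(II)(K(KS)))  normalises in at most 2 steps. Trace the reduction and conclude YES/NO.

Answer: NO — after 2 steps the term is KS(KK(II)(K(KS))), not yet normal

Working:
  start: IK(KS)(KK)(KK(II)(K(KS)))
  →1  K(KS)(KK)(KK(II)(K(KS)))
  →2  KS(KK(II)(K(KS)))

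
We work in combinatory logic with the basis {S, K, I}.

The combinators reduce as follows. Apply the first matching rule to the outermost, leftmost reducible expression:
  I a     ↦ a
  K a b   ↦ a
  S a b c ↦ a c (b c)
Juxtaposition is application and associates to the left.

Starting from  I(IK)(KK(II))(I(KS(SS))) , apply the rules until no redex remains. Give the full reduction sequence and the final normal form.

Answer: normal form = K  (in 4 steps)

Working:
  start: I(IK)(KK(II))(I(KS(SS)))
  →1  IK(KK(II))(I(KS(SS)))
  →2  K(KK(II))(I(KS(SS)))
  →3  KK(II)
  →4  K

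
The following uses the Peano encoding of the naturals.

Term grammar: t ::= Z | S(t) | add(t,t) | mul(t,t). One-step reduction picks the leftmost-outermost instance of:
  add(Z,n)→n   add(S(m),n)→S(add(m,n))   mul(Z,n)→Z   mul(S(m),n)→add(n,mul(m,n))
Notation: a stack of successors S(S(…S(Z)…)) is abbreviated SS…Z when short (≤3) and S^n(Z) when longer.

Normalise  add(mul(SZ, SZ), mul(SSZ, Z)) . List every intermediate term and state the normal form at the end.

Answer: normal form = SZ  (in 11 steps)

Reduction:
  start: add(mul(SZ, SZ), mul(SSZ, Z))
  [1] add(add(SZ, mul(Z, SZ)), mul(SSZ, Z))
  [2] add(S(add(Z, mul(Z, SZ))), mul(SSZ, Z))
  [3] S(add(add(Z, mul(Z, SZ)), mul(SSZ, Z)))
  [4] S(add(mul(Z, SZ), mul(SSZ, Z)))
  [5] S(add(Z, mul(SSZ, Z)))
  [6] S(mul(SSZ, Z))
  [7] S(add(Z, mul(SZ, Z)))
  [8] S(mul(SZ, Z))
  [9] S(add(Z, mul(Z, Z)))
  [10] S(mul(Z, Z))
  [11] SZ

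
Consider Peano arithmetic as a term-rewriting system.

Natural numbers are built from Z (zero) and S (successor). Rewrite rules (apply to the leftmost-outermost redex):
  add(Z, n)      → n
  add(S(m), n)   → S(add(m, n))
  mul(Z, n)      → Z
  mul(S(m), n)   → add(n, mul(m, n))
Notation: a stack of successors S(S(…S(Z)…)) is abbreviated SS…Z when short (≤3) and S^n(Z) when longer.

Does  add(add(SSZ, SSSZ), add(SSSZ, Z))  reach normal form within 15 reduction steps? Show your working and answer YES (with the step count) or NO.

  start: add(add(SSZ, SSSZ), add(SSSZ, Z))
  →1  add(S(add(SZ, SSSZ)), add(SSSZ, Z))
  →2  S(add(add(SZ, SSSZ), add(SSSZ, Z)))
  →3  S(add(S(add(Z, SSSZ)), add(SSSZ, Z)))
  →4  S(S(add(add(Z, SSSZ), add(SSSZ, Z))))
  →5  S(S(add(SSSZ, add(SSSZ, Z))))
  →6  S(S(S(add(SSZ, add(SSSZ, Z)))))
  →7  S(S(S(S(add(SZ, add(SSSZ, Z))))))
  →8  S(S(S(S(S(add(Z, add(SSSZ, Z)))))))
  →9  S(S(S(S(S(add(SSSZ, Z))))))
  →10  S(S(S(S(S(S(add(SSZ, Z)))))))
  →11  S(S(S(S(S(S(S(add(SZ, Z))))))))
  →12  S(S(S(S(S(S(S(S(add(Z, Z)))))))))
  →13  S^8(Z)

Answer: YES — reaches normal form S^8(Z) in 13 ≤ 15 steps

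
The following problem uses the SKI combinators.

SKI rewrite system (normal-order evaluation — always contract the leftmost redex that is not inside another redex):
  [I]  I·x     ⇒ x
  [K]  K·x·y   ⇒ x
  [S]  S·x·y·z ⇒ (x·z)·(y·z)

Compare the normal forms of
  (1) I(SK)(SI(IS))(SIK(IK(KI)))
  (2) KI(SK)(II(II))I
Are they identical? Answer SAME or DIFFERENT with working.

Answer: DIFFERENT — A ⇓ KI, B ⇓ I

Derivation:
Term A:
  start: I(SK)(SI(IS))(SIK(IK(KI)))
  step 1: SK(SI(IS))(SIK(IK(KI)))
  step 2: K(SIK(IK(KI)))(SI(IS)(SIK(IK(KI))))
  step 3: SIK(IK(KI))
  step 4: I(IK(KI))(K(IK(KI)))
  step 5: IK(KI)(K(IK(KI)))
  step 6: K(KI)(K(IK(KI)))
  step 7: KI

Term B:
  start: KI(SK)(II(II))I
  step 1: I(II(II))I
  step 2: II(II)I
  step 3: I(II)I
  step 4: III
  step 5: II
  step 6: I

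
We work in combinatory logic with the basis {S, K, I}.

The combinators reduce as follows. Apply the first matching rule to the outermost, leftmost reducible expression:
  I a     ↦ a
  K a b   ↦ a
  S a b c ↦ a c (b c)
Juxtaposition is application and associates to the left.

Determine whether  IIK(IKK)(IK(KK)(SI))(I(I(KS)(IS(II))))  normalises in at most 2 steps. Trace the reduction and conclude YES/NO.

  start: IIK(IKK)(IK(KK)(SI))(I(I(KS)(IS(II))))
  →1  IK(IKK)(IK(KK)(SI))(I(I(KS)(IS(II))))
  →2  K(IKK)(IK(KK)(SI))(I(I(KS)(IS(II))))

Answer: NO — after 2 steps the term is K(IKK)(IK(KK)(SI))(I(I(KS)(IS(II)))), not yet normal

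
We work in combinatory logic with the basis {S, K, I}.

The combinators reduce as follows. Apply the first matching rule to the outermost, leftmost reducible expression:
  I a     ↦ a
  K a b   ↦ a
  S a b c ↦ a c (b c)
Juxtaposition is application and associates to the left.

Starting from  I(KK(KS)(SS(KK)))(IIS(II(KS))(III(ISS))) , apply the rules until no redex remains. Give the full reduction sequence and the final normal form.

  start: I(KK(KS)(SS(KK)))(IIS(II(KS))(III(ISS)))
  step 1: KK(KS)(SS(KK))(IIS(II(KS))(III(ISS)))
  step 2: K(SS(KK))(IIS(II(KS))(III(ISS)))
  step 3: SS(KK)

Answer: normal form = SS(KK)  (in 3 steps)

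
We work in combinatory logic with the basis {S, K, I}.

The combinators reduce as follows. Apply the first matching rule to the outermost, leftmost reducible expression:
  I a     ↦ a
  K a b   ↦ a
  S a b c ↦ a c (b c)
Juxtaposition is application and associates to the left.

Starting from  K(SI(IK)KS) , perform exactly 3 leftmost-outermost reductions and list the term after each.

Answer: after 3 steps: K(IKK)

Derivation:
  start: K(SI(IK)KS)
  step 1: K(IK(IKK)S)
  step 2: K(K(IKK)S)
  step 3: K(IKK)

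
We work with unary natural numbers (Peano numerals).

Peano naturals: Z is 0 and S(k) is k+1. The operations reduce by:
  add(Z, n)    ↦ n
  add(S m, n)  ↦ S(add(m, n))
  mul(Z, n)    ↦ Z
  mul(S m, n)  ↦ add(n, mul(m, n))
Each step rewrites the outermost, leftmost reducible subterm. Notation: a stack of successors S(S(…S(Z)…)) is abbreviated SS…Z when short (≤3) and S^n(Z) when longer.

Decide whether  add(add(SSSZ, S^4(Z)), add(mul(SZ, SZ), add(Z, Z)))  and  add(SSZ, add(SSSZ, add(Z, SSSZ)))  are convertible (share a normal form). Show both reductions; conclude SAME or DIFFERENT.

Answer: SAME — A ⇓ S^8(Z), B ⇓ S^8(Z)

Derivation:
Term A:
  start: add(add(SSSZ, S^4(Z)), add(mul(SZ, SZ), add(Z, Z)))
  →1  add(S(add(SSZ, S^4(Z))), add(mul(SZ, SZ), add(Z, Z)))
  →2  S(add(add(SSZ, S^4(Z)), add(mul(SZ, SZ), add(Z, Z))))
  →3  S(add(S(add(SZ, S^4(Z))), add(mul(SZ, SZ), add(Z, Z))))
  →4  S(S(add(add(SZ, S^4(Z)), add(mul(SZ, SZ), add(Z, Z)))))
  →5  S(S(add(S(add(Z, S^4(Z))), add(mul(SZ, SZ), add(Z, Z)))))
  →6  S(S(S(add(add(Z, S^4(Z)), add(mul(SZ, SZ), add(Z, Z))))))
  →7  S(S(S(add(S^4(Z), add(mul(SZ, SZ), add(Z, Z))))))
  →8  S(S(S(S(add(SSSZ, add(mul(SZ, SZ), add(Z, Z)))))))
  →9  S(S(S(S(S(add(SSZ, add(mul(SZ, SZ), add(Z, Z))))))))
  →10  S(S(S(S(S(S(add(SZ, add(mul(SZ, SZ), add(Z, Z)))))))))
  →11  S(S(S(S(S(S(S(add(Z, add(mul(SZ, SZ), add(Z, Z))))))))))
  →12  S(S(S(S(S(S(S(add(mul(SZ, SZ), add(Z, Z)))))))))
  →13  S(S(S(S(S(S(S(add(add(SZ, mul(Z, SZ)), add(Z, Z)))))))))
  →14  S(S(S(S(S(S(S(add(S(add(Z, mul(Z, SZ))), add(Z, Z)))))))))
  →15  S(S(S(S(S(S(S(S(add(add(Z, mul(Z, SZ)), add(Z, Z))))))))))
  →16  S(S(S(S(S(S(S(S(add(mul(Z, SZ), add(Z, Z))))))))))
  →17  S(S(S(S(S(S(S(S(add(Z, add(Z, Z))))))))))
  →18  S(S(S(S(S(S(S(S(add(Z, Z)))))))))
  →19  S^8(Z)

Term B:
  start: add(SSZ, add(SSSZ, add(Z, SSSZ)))
  →1  S(add(SZ, add(SSSZ, add(Z, SSSZ))))
  →2  S(S(add(Z, add(SSSZ, add(Z, SSSZ)))))
  →3  S(S(add(SSSZ, add(Z, SSSZ))))
  →4  S(S(S(add(SSZ, add(Z, SSSZ)))))
  →5  S(S(S(S(add(SZ, add(Z, SSSZ))))))
  →6  S(S(S(S(S(add(Z, add(Z, SSSZ)))))))
  →7  S(S(S(S(S(add(Z, SSSZ))))))
  →8  S^8(Z)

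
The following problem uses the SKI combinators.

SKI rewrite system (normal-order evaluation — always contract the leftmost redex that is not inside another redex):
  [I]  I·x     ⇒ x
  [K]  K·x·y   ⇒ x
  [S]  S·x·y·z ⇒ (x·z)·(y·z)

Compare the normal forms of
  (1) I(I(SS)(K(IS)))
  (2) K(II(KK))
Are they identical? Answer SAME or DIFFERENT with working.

Answer: DIFFERENT — A ⇓ SS(KS), B ⇓ K(KK)

Working:
Term A:
  start: I(I(SS)(K(IS)))
  →1  I(SS)(K(IS))
  →2  SS(K(IS))
  →3  SS(KS)

Term B:
  start: K(II(KK))
  →1  K(I(KK))
  →2  K(KK)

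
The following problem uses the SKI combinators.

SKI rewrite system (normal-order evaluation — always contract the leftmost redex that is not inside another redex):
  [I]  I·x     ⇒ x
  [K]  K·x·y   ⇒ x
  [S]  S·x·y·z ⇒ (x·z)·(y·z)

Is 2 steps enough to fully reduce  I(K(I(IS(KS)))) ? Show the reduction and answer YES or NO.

  start: I(K(I(IS(KS))))
  step 1: K(I(IS(KS)))
  step 2: K(IS(KS))

Answer: NO — after 2 steps the term is K(IS(KS)), not yet normal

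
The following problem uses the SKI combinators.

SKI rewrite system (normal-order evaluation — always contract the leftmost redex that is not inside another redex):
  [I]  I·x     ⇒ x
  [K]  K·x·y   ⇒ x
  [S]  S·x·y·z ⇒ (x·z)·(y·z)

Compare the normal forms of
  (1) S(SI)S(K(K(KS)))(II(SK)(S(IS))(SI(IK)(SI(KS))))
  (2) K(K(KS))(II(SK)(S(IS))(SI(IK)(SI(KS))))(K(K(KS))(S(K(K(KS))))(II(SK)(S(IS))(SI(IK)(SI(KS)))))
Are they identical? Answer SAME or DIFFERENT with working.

Answer: SAME — A ⇓ KS, B ⇓ KS

Reduction:
Term A:
  start: S(SI)S(K(K(KS)))(II(SK)(S(IS))(SI(IK)(SI(KS))))
  [1] SI(K(K(KS)))(S(K(K(KS))))(II(SK)(S(IS))(SI(IK)(SI(KS))))
  [2] I(S(K(K(KS))))(K(K(KS))(S(K(K(KS)))))(II(SK)(S(IS))(SI(IK)(SI(KS))))
  [3] S(K(K(KS)))(K(K(KS))(S(K(K(KS)))))(II(SK)(S(IS))(SI(IK)(SI(KS))))
  [4] K(K(KS))(II(SK)(S(IS))(SI(IK)(SI(KS))))(K(K(KS))(S(K(K(KS))))(II(SK)(S(IS))(SI(IK)(SI(KS)))))
  [5] K(KS)(K(K(KS))(S(K(K(KS))))(II(SK)(S(IS))(SI(IK)(SI(KS)))))
  [6] KS

Term B:
  start: K(K(KS))(II(SK)(S(IS))(SI(IK)(SI(KS))))(K(K(KS))(S(K(K(KS))))(II(SK)(S(IS))(SI(IK)(SI(KS)))))
  [1] K(KS)(K(K(KS))(S(K(K(KS))))(II(SK)(S(IS))(SI(IK)(SI(KS)))))
  [2] KS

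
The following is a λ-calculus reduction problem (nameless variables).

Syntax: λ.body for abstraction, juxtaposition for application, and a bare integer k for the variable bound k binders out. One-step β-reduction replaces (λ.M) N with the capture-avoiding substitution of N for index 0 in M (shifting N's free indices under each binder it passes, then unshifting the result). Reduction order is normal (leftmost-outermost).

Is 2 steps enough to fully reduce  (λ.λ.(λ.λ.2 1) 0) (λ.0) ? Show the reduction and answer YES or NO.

  start: (λ.λ.(λ.λ.2 1) 0) (λ.0)
  →1  λ.(λ.λ.2 1) 0
  →2  λ.λ.1 1

Answer: YES — reaches normal form λ.λ.1 1 in 2 ≤ 2 steps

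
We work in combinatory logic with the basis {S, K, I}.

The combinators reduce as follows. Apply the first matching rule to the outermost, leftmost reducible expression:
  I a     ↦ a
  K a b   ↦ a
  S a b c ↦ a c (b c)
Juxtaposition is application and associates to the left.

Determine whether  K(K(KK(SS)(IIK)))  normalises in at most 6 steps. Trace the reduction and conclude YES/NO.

  start: K(K(KK(SS)(IIK)))
  step 1: K(K(K(IIK)))
  step 2: K(K(K(IK)))
  step 3: K(K(KK))

Answer: YES — reaches normal form K(K(KK)) in 3 ≤ 6 steps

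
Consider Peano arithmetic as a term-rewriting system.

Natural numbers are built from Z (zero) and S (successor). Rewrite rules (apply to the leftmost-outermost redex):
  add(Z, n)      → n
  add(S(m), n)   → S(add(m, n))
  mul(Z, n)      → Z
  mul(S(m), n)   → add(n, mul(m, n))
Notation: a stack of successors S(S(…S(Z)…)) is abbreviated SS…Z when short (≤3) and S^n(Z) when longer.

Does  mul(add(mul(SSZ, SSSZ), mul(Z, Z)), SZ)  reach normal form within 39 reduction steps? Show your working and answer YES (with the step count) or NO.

Answer: YES — reaches normal form S^6(Z) in 38 ≤ 39 steps

Derivation:
  start: mul(add(mul(SSZ, SSSZ), mul(Z, Z)), SZ)
  step 1: mul(add(add(SSSZ, mul(SZ, SSSZ)), mul(Z, Z)), SZ)
  step 2: mul(add(S(add(SSZ, mul(SZ, SSSZ))), mul(Z, Z)), SZ)
  step 3: mul(S(add(add(SSZ, mul(SZ, SSSZ)), mul(Z, Z))), SZ)
  step 4: add(SZ, mul(add(add(SSZ, mul(SZ, SSSZ)), mul(Z, Z)), SZ))
  step 5: S(add(Z, mul(add(add(SSZ, mul(SZ, SSSZ)), mul(Z, Z)), SZ)))
  step 6: S(mul(add(add(SSZ, mul(SZ, SSSZ)), mul(Z, Z)), SZ))
  step 7: S(mul(add(S(add(SZ, mul(SZ, SSSZ))), mul(Z, Z)), SZ))
  step 8: S(mul(S(add(add(SZ, mul(SZ, SSSZ)), mul(Z, Z))), SZ))
  step 9: S(add(SZ, mul(add(add(SZ, mul(SZ, SSSZ)), mul(Z, Z)), SZ)))
  step 10: S(S(add(Z, mul(add(add(SZ, mul(SZ, SSSZ)), mul(Z, Z)), SZ))))
  step 11: S(S(mul(add(add(SZ, mul(SZ, SSSZ)), mul(Z, Z)), SZ)))
  step 12: S(S(mul(add(S(add(Z, mul(SZ, SSSZ))), mul(Z, Z)), SZ)))
  step 13: S(S(mul(S(add(add(Z, mul(SZ, SSSZ)), mul(Z, Z))), SZ)))
  step 14: S(S(add(SZ, mul(add(add(Z, mul(SZ, SSSZ)), mul(Z, Z)), SZ))))
  step 15: S(S(S(add(Z, mul(add(add(Z, mul(SZ, SSSZ)), mul(Z, Z)), SZ)))))
  step 16: S(S(S(mul(add(add(Z, mul(SZ, SSSZ)), mul(Z, Z)), SZ))))
  step 17: S(S(S(mul(add(mul(SZ, SSSZ), mul(Z, Z)), SZ))))
  step 18: S(S(S(mul(add(add(SSSZ, mul(Z, SSSZ)), mul(Z, Z)), SZ))))
  step 19: S(S(S(mul(add(S(add(SSZ, mul(Z, SSSZ))), mul(Z, Z)), SZ))))
  step 20: S(S(S(mul(S(add(add(SSZ, mul(Z, SSSZ)), mul(Z, Z))), SZ))))
  step 21: S(S(S(add(SZ, mul(add(add(SSZ, mul(Z, SSSZ)), mul(Z, Z)), SZ)))))
  step 22: S(S(S(S(add(Z, mul(add(add(SSZ, mul(Z, SSSZ)), mul(Z, Z)), SZ))))))
  step 23: S(S(S(S(mul(add(add(SSZ, mul(Z, SSSZ)), mul(Z, Z)), SZ)))))
  step 24: S(S(S(S(mul(add(S(add(SZ, mul(Z, SSSZ))), mul(Z, Z)), SZ)))))
  step 25: S(S(S(S(mul(S(add(add(SZ, mul(Z, SSSZ)), mul(Z, Z))), SZ)))))
  step 26: S(S(S(S(add(SZ, mul(add(add(SZ, mul(Z, SSSZ)), mul(Z, Z)), SZ))))))
  step 27: S(S(S(S(S(add(Z, mul(add(add(SZ, mul(Z, SSSZ)), mul(Z, Z)), SZ)))))))
  step 28: S(S(S(S(S(mul(add(add(SZ, mul(Z, SSSZ)), mul(Z, Z)), SZ))))))
  step 29: S(S(S(S(S(mul(add(S(add(Z, mul(Z, SSSZ))), mul(Z, Z)), SZ))))))
  step 30: S(S(S(S(S(mul(S(add(add(Z, mul(Z, SSSZ)), mul(Z, Z))), SZ))))))
  step 31: S(S(S(S(S(add(SZ, mul(add(add(Z, mul(Z, SSSZ)), mul(Z, Z)), SZ)))))))
  step 32: S(S(S(S(S(S(add(Z, mul(add(add(Z, mul(Z, SSSZ)), mul(Z, Z)), SZ))))))))
  step 33: S(S(S(S(S(S(mul(add(add(Z, mul(Z, SSSZ)), mul(Z, Z)), SZ)))))))
  step 34: S(S(S(S(S(S(mul(add(mul(Z, SSSZ), mul(Z, Z)), SZ)))))))
  step 35: S(S(S(S(S(S(mul(add(Z, mul(Z, Z)), SZ)))))))
  step 36: S(S(S(S(S(S(mul(mul(Z, Z), SZ)))))))
  step 37: S(S(S(S(S(S(mul(Z, SZ)))))))
  step 38: S^6(Z)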